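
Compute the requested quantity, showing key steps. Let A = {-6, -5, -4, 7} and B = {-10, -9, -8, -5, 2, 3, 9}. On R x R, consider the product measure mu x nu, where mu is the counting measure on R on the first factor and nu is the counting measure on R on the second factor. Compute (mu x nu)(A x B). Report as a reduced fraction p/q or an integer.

For a measurable rectangle A x B, the product measure satisfies
  (mu x nu)(A x B) = mu(A) * nu(B).
  mu(A) = 4.
  nu(B) = 7.
  (mu x nu)(A x B) = 4 * 7 = 28.

28


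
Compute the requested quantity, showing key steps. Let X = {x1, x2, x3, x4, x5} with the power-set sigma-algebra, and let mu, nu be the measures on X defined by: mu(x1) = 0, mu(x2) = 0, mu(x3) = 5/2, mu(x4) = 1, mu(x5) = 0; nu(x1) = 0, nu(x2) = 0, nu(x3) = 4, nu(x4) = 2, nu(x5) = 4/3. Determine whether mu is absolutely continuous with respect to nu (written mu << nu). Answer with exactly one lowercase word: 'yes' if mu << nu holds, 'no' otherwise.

mu << nu means: every nu-null measurable set is also mu-null; equivalently, for every atom x, if nu({x}) = 0 then mu({x}) = 0.
Checking each atom:
  x1: nu = 0, mu = 0 -> consistent with mu << nu.
  x2: nu = 0, mu = 0 -> consistent with mu << nu.
  x3: nu = 4 > 0 -> no constraint.
  x4: nu = 2 > 0 -> no constraint.
  x5: nu = 4/3 > 0 -> no constraint.
No atom violates the condition. Therefore mu << nu.

yes


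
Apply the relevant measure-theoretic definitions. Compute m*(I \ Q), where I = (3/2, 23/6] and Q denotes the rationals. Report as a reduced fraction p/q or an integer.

The interval I = (3/2, 23/6] has m(I) = 23/6 - 3/2 = 7/3 (endpoints are measure-zero, so open/closed/half-open agree). Write I = (I cap Q) u (I \ Q). The rationals in I are countable, so m*(I cap Q) = 0 (cover each rational by intervals whose total length is arbitrarily small). By countable subadditivity m*(I) <= m*(I cap Q) + m*(I \ Q), hence m*(I \ Q) >= m(I) = 7/3. The reverse inequality m*(I \ Q) <= m*(I) = 7/3 is trivial since (I \ Q) is a subset of I. Therefore m*(I \ Q) = 7/3.

7/3


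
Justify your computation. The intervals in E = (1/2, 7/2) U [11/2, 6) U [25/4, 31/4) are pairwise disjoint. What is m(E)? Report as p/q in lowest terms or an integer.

For pairwise disjoint intervals, m(union_i I_i) = sum_i m(I_i),
and m is invariant under swapping open/closed endpoints (single points have measure 0).
So m(E) = sum_i (b_i - a_i).
  I_1 has length 7/2 - 1/2 = 3.
  I_2 has length 6 - 11/2 = 1/2.
  I_3 has length 31/4 - 25/4 = 3/2.
Summing:
  m(E) = 3 + 1/2 + 3/2 = 5.

5


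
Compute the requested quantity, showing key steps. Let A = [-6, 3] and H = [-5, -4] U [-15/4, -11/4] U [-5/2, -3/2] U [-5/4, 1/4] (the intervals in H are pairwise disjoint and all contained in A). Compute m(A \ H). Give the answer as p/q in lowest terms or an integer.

The ambient interval has length m(A) = 3 - (-6) = 9.
Since the holes are disjoint and sit inside A, by finite additivity
  m(H) = sum_i (b_i - a_i), and m(A \ H) = m(A) - m(H).
Computing the hole measures:
  m(H_1) = -4 - (-5) = 1.
  m(H_2) = -11/4 - (-15/4) = 1.
  m(H_3) = -3/2 - (-5/2) = 1.
  m(H_4) = 1/4 - (-5/4) = 3/2.
Summed: m(H) = 1 + 1 + 1 + 3/2 = 9/2.
So m(A \ H) = 9 - 9/2 = 9/2.

9/2


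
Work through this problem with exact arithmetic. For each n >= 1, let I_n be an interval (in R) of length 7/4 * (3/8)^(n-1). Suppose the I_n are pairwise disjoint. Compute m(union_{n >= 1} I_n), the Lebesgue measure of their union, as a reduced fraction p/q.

By countable additivity of the Lebesgue measure on pairwise disjoint measurable sets,
  m(union_{n >= 1} I_n) = sum_{n >= 1} m(I_n) = sum_{n >= 1} a * r^(n-1),
  with a = 7/4 and r = 3/8.
Since 0 < r = 3/8 < 1, the geometric series converges:
  sum_{n >= 1} a * r^(n-1) = a / (1 - r).
  = 7/4 / (1 - 3/8)
  = 7/4 / (5/8)
  = 14/5.

14/5


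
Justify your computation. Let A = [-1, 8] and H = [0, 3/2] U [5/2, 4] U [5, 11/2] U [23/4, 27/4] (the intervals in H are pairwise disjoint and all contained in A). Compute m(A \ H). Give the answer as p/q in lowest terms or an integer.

The ambient interval has length m(A) = 8 - (-1) = 9.
Since the holes are disjoint and sit inside A, by finite additivity
  m(H) = sum_i (b_i - a_i), and m(A \ H) = m(A) - m(H).
Computing the hole measures:
  m(H_1) = 3/2 - 0 = 3/2.
  m(H_2) = 4 - 5/2 = 3/2.
  m(H_3) = 11/2 - 5 = 1/2.
  m(H_4) = 27/4 - 23/4 = 1.
Summed: m(H) = 3/2 + 3/2 + 1/2 + 1 = 9/2.
So m(A \ H) = 9 - 9/2 = 9/2.

9/2


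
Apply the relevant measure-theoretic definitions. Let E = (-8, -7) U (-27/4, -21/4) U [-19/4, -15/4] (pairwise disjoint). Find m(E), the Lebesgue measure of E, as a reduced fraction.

For pairwise disjoint intervals, m(union_i I_i) = sum_i m(I_i),
and m is invariant under swapping open/closed endpoints (single points have measure 0).
So m(E) = sum_i (b_i - a_i).
  I_1 has length -7 - (-8) = 1.
  I_2 has length -21/4 - (-27/4) = 3/2.
  I_3 has length -15/4 - (-19/4) = 1.
Summing:
  m(E) = 1 + 3/2 + 1 = 7/2.

7/2


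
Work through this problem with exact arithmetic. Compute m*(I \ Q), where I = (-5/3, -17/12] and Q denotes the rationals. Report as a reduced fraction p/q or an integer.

The interval I = (-5/3, -17/12] has m(I) = -17/12 - (-5/3) = 1/4 (endpoints are measure-zero, so open/closed/half-open agree). Write I = (I cap Q) u (I \ Q). The rationals in I are countable, so m*(I cap Q) = 0 (cover each rational by intervals whose total length is arbitrarily small). By countable subadditivity m*(I) <= m*(I cap Q) + m*(I \ Q), hence m*(I \ Q) >= m(I) = 1/4. The reverse inequality m*(I \ Q) <= m*(I) = 1/4 is trivial since (I \ Q) is a subset of I. Therefore m*(I \ Q) = 1/4.

1/4


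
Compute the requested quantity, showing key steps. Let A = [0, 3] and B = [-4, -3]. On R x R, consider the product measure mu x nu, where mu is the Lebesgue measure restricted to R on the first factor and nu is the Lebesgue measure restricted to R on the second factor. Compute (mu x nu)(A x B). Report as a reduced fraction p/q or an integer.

For a measurable rectangle A x B, the product measure satisfies
  (mu x nu)(A x B) = mu(A) * nu(B).
  mu(A) = 3.
  nu(B) = 1.
  (mu x nu)(A x B) = 3 * 1 = 3.

3


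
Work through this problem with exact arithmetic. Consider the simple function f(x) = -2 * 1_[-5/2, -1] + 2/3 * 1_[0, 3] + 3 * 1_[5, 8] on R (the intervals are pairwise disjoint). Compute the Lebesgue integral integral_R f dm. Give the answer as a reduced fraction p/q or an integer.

For a simple function f = sum_i c_i * 1_{A_i} with disjoint A_i,
  integral f dm = sum_i c_i * m(A_i).
Lengths of the A_i:
  m(A_1) = -1 - (-5/2) = 3/2.
  m(A_2) = 3 - 0 = 3.
  m(A_3) = 8 - 5 = 3.
Contributions c_i * m(A_i):
  (-2) * (3/2) = -3.
  (2/3) * (3) = 2.
  (3) * (3) = 9.
Total: -3 + 2 + 9 = 8.

8


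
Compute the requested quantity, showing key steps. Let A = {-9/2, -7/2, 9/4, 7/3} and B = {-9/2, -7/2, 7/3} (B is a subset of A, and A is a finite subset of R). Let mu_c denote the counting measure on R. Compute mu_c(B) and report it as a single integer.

Counting measure assigns mu_c(E) = |E| (number of elements) when E is finite.
B has 3 element(s), so mu_c(B) = 3.

3


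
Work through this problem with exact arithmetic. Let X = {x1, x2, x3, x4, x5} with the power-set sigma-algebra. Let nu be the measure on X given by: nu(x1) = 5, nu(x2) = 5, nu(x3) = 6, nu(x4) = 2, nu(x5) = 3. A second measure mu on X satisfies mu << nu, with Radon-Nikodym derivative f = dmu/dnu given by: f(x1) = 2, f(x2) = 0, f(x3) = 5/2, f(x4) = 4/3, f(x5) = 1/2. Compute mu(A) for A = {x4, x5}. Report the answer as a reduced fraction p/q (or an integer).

By the defining property of the Radon-Nikodym derivative, for every measurable set A,
  mu(A) = integral_A f dnu.
Since nu is a discrete measure concentrated on the atoms of X, the integral over A reduces to the sum
  mu(A) = sum_{x in A} f(x) * nu({x}).
Computing each term:
  x4: f(x4) * nu(x4) = 4/3 * 2 = 8/3.
  x5: f(x5) * nu(x5) = 1/2 * 3 = 3/2.
Summing: mu(A) = 8/3 + 3/2 = 25/6.

25/6


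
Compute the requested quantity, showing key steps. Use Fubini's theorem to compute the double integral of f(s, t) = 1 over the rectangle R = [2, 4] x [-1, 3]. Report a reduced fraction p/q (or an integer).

f(s, t) is a tensor product of a function of s and a function of t, and both factors are bounded continuous (hence Lebesgue integrable) on the rectangle, so Fubini's theorem applies:
  integral_R f d(m x m) = (integral_a1^b1 1 ds) * (integral_a2^b2 1 dt).
Inner integral in s: integral_{2}^{4} 1 ds = (4^1 - 2^1)/1
  = 2.
Inner integral in t: integral_{-1}^{3} 1 dt = (3^1 - (-1)^1)/1
  = 4.
Product: (2) * (4) = 8.

8


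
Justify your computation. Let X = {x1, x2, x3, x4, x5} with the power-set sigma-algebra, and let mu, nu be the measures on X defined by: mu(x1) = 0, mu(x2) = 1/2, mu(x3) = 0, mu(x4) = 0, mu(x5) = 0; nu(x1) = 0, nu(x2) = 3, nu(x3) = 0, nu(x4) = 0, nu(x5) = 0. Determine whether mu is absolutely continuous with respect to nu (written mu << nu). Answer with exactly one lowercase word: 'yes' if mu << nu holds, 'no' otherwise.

mu << nu means: every nu-null measurable set is also mu-null; equivalently, for every atom x, if nu({x}) = 0 then mu({x}) = 0.
Checking each atom:
  x1: nu = 0, mu = 0 -> consistent with mu << nu.
  x2: nu = 3 > 0 -> no constraint.
  x3: nu = 0, mu = 0 -> consistent with mu << nu.
  x4: nu = 0, mu = 0 -> consistent with mu << nu.
  x5: nu = 0, mu = 0 -> consistent with mu << nu.
No atom violates the condition. Therefore mu << nu.

yes


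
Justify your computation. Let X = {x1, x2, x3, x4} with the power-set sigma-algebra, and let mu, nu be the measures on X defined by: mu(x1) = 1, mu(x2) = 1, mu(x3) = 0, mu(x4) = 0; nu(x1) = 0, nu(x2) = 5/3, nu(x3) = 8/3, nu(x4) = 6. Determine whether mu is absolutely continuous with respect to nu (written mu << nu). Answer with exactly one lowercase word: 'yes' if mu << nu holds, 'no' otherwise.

mu << nu means: every nu-null measurable set is also mu-null; equivalently, for every atom x, if nu({x}) = 0 then mu({x}) = 0.
Checking each atom:
  x1: nu = 0, mu = 1 > 0 -> violates mu << nu.
  x2: nu = 5/3 > 0 -> no constraint.
  x3: nu = 8/3 > 0 -> no constraint.
  x4: nu = 6 > 0 -> no constraint.
The atom(s) x1 violate the condition (nu = 0 but mu > 0). Therefore mu is NOT absolutely continuous w.r.t. nu.

no


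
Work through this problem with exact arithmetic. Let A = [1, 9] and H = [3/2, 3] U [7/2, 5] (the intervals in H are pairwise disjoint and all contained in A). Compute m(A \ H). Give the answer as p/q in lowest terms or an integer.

The ambient interval has length m(A) = 9 - 1 = 8.
Since the holes are disjoint and sit inside A, by finite additivity
  m(H) = sum_i (b_i - a_i), and m(A \ H) = m(A) - m(H).
Computing the hole measures:
  m(H_1) = 3 - 3/2 = 3/2.
  m(H_2) = 5 - 7/2 = 3/2.
Summed: m(H) = 3/2 + 3/2 = 3.
So m(A \ H) = 8 - 3 = 5.

5


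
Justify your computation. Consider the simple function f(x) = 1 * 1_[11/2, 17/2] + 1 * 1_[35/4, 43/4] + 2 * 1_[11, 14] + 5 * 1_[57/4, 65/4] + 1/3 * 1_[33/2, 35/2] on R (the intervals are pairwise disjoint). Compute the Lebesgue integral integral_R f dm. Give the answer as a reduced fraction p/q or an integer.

For a simple function f = sum_i c_i * 1_{A_i} with disjoint A_i,
  integral f dm = sum_i c_i * m(A_i).
Lengths of the A_i:
  m(A_1) = 17/2 - 11/2 = 3.
  m(A_2) = 43/4 - 35/4 = 2.
  m(A_3) = 14 - 11 = 3.
  m(A_4) = 65/4 - 57/4 = 2.
  m(A_5) = 35/2 - 33/2 = 1.
Contributions c_i * m(A_i):
  (1) * (3) = 3.
  (1) * (2) = 2.
  (2) * (3) = 6.
  (5) * (2) = 10.
  (1/3) * (1) = 1/3.
Total: 3 + 2 + 6 + 10 + 1/3 = 64/3.

64/3


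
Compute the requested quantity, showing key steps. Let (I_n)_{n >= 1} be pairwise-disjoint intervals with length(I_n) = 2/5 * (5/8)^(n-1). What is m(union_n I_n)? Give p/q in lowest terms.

By countable additivity of the Lebesgue measure on pairwise disjoint measurable sets,
  m(union_{n >= 1} I_n) = sum_{n >= 1} m(I_n) = sum_{n >= 1} a * r^(n-1),
  with a = 2/5 and r = 5/8.
Since 0 < r = 5/8 < 1, the geometric series converges:
  sum_{n >= 1} a * r^(n-1) = a / (1 - r).
  = 2/5 / (1 - 5/8)
  = 2/5 / (3/8)
  = 16/15.

16/15


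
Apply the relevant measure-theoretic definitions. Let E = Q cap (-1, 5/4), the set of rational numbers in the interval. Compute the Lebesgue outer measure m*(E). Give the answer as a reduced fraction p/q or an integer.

The set Q cap (-1, 5/4) is countable (a subset of the countable set Q). Lebesgue outer measure of any countable set is 0: each singleton {q} has m*({q}) = 0, and by countable subadditivity m*(union_k {q_k}) <= sum_k m*({q_k}) = sum_k 0 = 0. The reverse inequality m*(E) >= 0 is automatic. So m*(Q cap (-1, 5/4)) = 0.

0


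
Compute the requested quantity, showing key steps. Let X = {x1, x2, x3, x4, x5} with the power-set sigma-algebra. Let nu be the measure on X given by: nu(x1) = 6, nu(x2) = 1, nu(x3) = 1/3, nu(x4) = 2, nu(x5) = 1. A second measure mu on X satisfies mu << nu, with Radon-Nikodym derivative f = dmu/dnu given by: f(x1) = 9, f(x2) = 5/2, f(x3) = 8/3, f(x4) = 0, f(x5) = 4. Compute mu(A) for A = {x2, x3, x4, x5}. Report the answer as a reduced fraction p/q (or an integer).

By the defining property of the Radon-Nikodym derivative, for every measurable set A,
  mu(A) = integral_A f dnu.
Since nu is a discrete measure concentrated on the atoms of X, the integral over A reduces to the sum
  mu(A) = sum_{x in A} f(x) * nu({x}).
Computing each term:
  x2: f(x2) * nu(x2) = 5/2 * 1 = 5/2.
  x3: f(x3) * nu(x3) = 8/3 * 1/3 = 8/9.
  x4: f(x4) * nu(x4) = 0 * 2 = 0.
  x5: f(x5) * nu(x5) = 4 * 1 = 4.
Summing: mu(A) = 5/2 + 8/9 + 0 + 4 = 133/18.

133/18


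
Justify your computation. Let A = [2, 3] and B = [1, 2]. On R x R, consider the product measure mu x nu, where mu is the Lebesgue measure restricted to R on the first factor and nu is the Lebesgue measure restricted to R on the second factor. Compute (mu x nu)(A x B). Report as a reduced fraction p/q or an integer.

For a measurable rectangle A x B, the product measure satisfies
  (mu x nu)(A x B) = mu(A) * nu(B).
  mu(A) = 1.
  nu(B) = 1.
  (mu x nu)(A x B) = 1 * 1 = 1.

1


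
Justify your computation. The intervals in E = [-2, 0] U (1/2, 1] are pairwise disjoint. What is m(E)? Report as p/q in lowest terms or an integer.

For pairwise disjoint intervals, m(union_i I_i) = sum_i m(I_i),
and m is invariant under swapping open/closed endpoints (single points have measure 0).
So m(E) = sum_i (b_i - a_i).
  I_1 has length 0 - (-2) = 2.
  I_2 has length 1 - 1/2 = 1/2.
Summing:
  m(E) = 2 + 1/2 = 5/2.

5/2


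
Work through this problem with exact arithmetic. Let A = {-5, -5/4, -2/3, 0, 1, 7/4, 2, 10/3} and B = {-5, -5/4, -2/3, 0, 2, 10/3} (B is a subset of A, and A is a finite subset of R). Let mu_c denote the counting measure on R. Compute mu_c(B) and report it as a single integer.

Counting measure assigns mu_c(E) = |E| (number of elements) when E is finite.
B has 6 element(s), so mu_c(B) = 6.

6


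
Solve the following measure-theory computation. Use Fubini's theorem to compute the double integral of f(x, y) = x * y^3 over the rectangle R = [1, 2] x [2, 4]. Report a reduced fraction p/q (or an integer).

f(x, y) is a tensor product of a function of x and a function of y, and both factors are bounded continuous (hence Lebesgue integrable) on the rectangle, so Fubini's theorem applies:
  integral_R f d(m x m) = (integral_a1^b1 x dx) * (integral_a2^b2 y^3 dy).
Inner integral in x: integral_{1}^{2} x dx = (2^2 - 1^2)/2
  = 3/2.
Inner integral in y: integral_{2}^{4} y^3 dy = (4^4 - 2^4)/4
  = 60.
Product: (3/2) * (60) = 90.

90


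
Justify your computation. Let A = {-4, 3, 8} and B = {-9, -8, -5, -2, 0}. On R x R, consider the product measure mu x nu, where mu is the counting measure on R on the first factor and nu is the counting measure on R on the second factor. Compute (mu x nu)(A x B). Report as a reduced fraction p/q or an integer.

For a measurable rectangle A x B, the product measure satisfies
  (mu x nu)(A x B) = mu(A) * nu(B).
  mu(A) = 3.
  nu(B) = 5.
  (mu x nu)(A x B) = 3 * 5 = 15.

15


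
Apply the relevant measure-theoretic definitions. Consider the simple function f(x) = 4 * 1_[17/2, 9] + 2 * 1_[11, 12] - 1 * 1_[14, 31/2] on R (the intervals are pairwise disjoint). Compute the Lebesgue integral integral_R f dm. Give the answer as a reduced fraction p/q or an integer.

For a simple function f = sum_i c_i * 1_{A_i} with disjoint A_i,
  integral f dm = sum_i c_i * m(A_i).
Lengths of the A_i:
  m(A_1) = 9 - 17/2 = 1/2.
  m(A_2) = 12 - 11 = 1.
  m(A_3) = 31/2 - 14 = 3/2.
Contributions c_i * m(A_i):
  (4) * (1/2) = 2.
  (2) * (1) = 2.
  (-1) * (3/2) = -3/2.
Total: 2 + 2 - 3/2 = 5/2.

5/2


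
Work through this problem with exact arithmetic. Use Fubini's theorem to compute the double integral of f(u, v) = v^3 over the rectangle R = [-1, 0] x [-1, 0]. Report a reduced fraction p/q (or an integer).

f(u, v) is a tensor product of a function of u and a function of v, and both factors are bounded continuous (hence Lebesgue integrable) on the rectangle, so Fubini's theorem applies:
  integral_R f d(m x m) = (integral_a1^b1 1 du) * (integral_a2^b2 v^3 dv).
Inner integral in u: integral_{-1}^{0} 1 du = (0^1 - (-1)^1)/1
  = 1.
Inner integral in v: integral_{-1}^{0} v^3 dv = (0^4 - (-1)^4)/4
  = -1/4.
Product: (1) * (-1/4) = -1/4.

-1/4


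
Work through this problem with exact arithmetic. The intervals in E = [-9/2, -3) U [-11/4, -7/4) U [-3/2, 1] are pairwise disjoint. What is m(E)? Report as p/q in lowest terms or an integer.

For pairwise disjoint intervals, m(union_i I_i) = sum_i m(I_i),
and m is invariant under swapping open/closed endpoints (single points have measure 0).
So m(E) = sum_i (b_i - a_i).
  I_1 has length -3 - (-9/2) = 3/2.
  I_2 has length -7/4 - (-11/4) = 1.
  I_3 has length 1 - (-3/2) = 5/2.
Summing:
  m(E) = 3/2 + 1 + 5/2 = 5.

5


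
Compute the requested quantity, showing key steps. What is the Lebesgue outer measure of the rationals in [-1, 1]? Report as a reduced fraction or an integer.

Q cap [-1, 1] is countable; list its elements as q_1, q_2, ... . Fix eps > 0 and cover the k-th point by an interval of length eps * 2^(-k). The cover has total length eps * sum_{k>=1} 2^(-k) = eps, so by definition of outer measure m*(Q cap [-1, 1]) <= eps. Since eps was arbitrary and m* >= 0, the outer measure is 0.

0


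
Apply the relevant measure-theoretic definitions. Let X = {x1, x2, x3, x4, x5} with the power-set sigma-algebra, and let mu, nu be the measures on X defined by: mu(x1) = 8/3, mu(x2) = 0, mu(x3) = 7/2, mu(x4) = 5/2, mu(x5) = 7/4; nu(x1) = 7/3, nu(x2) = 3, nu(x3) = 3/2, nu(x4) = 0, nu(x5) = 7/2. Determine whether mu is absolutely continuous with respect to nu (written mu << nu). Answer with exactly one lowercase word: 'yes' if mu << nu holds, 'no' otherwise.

mu << nu means: every nu-null measurable set is also mu-null; equivalently, for every atom x, if nu({x}) = 0 then mu({x}) = 0.
Checking each atom:
  x1: nu = 7/3 > 0 -> no constraint.
  x2: nu = 3 > 0 -> no constraint.
  x3: nu = 3/2 > 0 -> no constraint.
  x4: nu = 0, mu = 5/2 > 0 -> violates mu << nu.
  x5: nu = 7/2 > 0 -> no constraint.
The atom(s) x4 violate the condition (nu = 0 but mu > 0). Therefore mu is NOT absolutely continuous w.r.t. nu.

no


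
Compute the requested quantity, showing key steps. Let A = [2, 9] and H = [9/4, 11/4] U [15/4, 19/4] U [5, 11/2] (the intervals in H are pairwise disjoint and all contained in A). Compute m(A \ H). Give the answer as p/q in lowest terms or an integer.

The ambient interval has length m(A) = 9 - 2 = 7.
Since the holes are disjoint and sit inside A, by finite additivity
  m(H) = sum_i (b_i - a_i), and m(A \ H) = m(A) - m(H).
Computing the hole measures:
  m(H_1) = 11/4 - 9/4 = 1/2.
  m(H_2) = 19/4 - 15/4 = 1.
  m(H_3) = 11/2 - 5 = 1/2.
Summed: m(H) = 1/2 + 1 + 1/2 = 2.
So m(A \ H) = 7 - 2 = 5.

5


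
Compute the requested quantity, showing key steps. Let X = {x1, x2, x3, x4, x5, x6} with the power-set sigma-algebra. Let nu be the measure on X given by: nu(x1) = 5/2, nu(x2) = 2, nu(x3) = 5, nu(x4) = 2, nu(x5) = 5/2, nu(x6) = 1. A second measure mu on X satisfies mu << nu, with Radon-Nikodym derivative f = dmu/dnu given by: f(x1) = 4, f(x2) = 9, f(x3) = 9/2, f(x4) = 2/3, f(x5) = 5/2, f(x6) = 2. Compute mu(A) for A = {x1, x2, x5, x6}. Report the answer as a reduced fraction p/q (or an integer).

By the defining property of the Radon-Nikodym derivative, for every measurable set A,
  mu(A) = integral_A f dnu.
Since nu is a discrete measure concentrated on the atoms of X, the integral over A reduces to the sum
  mu(A) = sum_{x in A} f(x) * nu({x}).
Computing each term:
  x1: f(x1) * nu(x1) = 4 * 5/2 = 10.
  x2: f(x2) * nu(x2) = 9 * 2 = 18.
  x5: f(x5) * nu(x5) = 5/2 * 5/2 = 25/4.
  x6: f(x6) * nu(x6) = 2 * 1 = 2.
Summing: mu(A) = 10 + 18 + 25/4 + 2 = 145/4.

145/4


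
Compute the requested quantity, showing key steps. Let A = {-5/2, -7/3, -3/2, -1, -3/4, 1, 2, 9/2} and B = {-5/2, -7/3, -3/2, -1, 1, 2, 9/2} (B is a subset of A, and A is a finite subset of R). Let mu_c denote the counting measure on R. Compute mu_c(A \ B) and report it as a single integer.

Counting measure assigns mu_c(E) = |E| (number of elements) when E is finite. For B subset A, A \ B is the set of elements of A not in B, so |A \ B| = |A| - |B|.
|A| = 8, |B| = 7, so mu_c(A \ B) = 8 - 7 = 1.

1


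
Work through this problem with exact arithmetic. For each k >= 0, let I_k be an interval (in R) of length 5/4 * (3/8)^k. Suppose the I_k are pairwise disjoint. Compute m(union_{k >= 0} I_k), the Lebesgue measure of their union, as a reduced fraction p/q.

By countable additivity of the Lebesgue measure on pairwise disjoint measurable sets,
  m(union_{k >= 0} I_k) = sum_{k >= 0} m(I_k) = sum_{k >= 0} a * r^k,
  with a = 5/4 and r = 3/8.
Since 0 < r = 3/8 < 1, the geometric series converges:
  sum_{k >= 0} a * r^k = a / (1 - r).
  = 5/4 / (1 - 3/8)
  = 5/4 / (5/8)
  = 2.

2


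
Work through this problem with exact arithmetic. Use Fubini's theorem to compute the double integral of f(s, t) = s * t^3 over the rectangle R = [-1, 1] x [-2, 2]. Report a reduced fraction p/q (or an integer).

f(s, t) is a tensor product of a function of s and a function of t, and both factors are bounded continuous (hence Lebesgue integrable) on the rectangle, so Fubini's theorem applies:
  integral_R f d(m x m) = (integral_a1^b1 s ds) * (integral_a2^b2 t^3 dt).
Inner integral in s: integral_{-1}^{1} s ds = (1^2 - (-1)^2)/2
  = 0.
Inner integral in t: integral_{-2}^{2} t^3 dt = (2^4 - (-2)^4)/4
  = 0.
Product: (0) * (0) = 0.

0


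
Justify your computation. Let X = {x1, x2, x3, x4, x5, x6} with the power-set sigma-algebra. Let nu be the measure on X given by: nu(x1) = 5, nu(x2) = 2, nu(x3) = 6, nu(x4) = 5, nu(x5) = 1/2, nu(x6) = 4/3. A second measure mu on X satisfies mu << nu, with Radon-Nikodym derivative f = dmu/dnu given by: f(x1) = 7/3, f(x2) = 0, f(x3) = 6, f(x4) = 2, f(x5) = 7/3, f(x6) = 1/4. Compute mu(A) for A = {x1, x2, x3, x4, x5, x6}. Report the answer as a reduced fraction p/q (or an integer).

By the defining property of the Radon-Nikodym derivative, for every measurable set A,
  mu(A) = integral_A f dnu.
Since nu is a discrete measure concentrated on the atoms of X, the integral over A reduces to the sum
  mu(A) = sum_{x in A} f(x) * nu({x}).
Computing each term:
  x1: f(x1) * nu(x1) = 7/3 * 5 = 35/3.
  x2: f(x2) * nu(x2) = 0 * 2 = 0.
  x3: f(x3) * nu(x3) = 6 * 6 = 36.
  x4: f(x4) * nu(x4) = 2 * 5 = 10.
  x5: f(x5) * nu(x5) = 7/3 * 1/2 = 7/6.
  x6: f(x6) * nu(x6) = 1/4 * 4/3 = 1/3.
Summing: mu(A) = 35/3 + 0 + 36 + 10 + 7/6 + 1/3 = 355/6.

355/6


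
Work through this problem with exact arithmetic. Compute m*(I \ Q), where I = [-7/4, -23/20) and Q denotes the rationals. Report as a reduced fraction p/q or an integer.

The interval I = [-7/4, -23/20) has m(I) = -23/20 - (-7/4) = 3/5 (endpoints are measure-zero, so open/closed/half-open agree). Write I = (I cap Q) u (I \ Q). The rationals in I are countable, so m*(I cap Q) = 0 (cover each rational by intervals whose total length is arbitrarily small). By countable subadditivity m*(I) <= m*(I cap Q) + m*(I \ Q), hence m*(I \ Q) >= m(I) = 3/5. The reverse inequality m*(I \ Q) <= m*(I) = 3/5 is trivial since (I \ Q) is a subset of I. Therefore m*(I \ Q) = 3/5.

3/5


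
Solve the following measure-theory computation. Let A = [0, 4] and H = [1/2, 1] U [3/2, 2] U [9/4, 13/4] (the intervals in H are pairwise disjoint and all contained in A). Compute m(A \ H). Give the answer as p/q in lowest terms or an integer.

The ambient interval has length m(A) = 4 - 0 = 4.
Since the holes are disjoint and sit inside A, by finite additivity
  m(H) = sum_i (b_i - a_i), and m(A \ H) = m(A) - m(H).
Computing the hole measures:
  m(H_1) = 1 - 1/2 = 1/2.
  m(H_2) = 2 - 3/2 = 1/2.
  m(H_3) = 13/4 - 9/4 = 1.
Summed: m(H) = 1/2 + 1/2 + 1 = 2.
So m(A \ H) = 4 - 2 = 2.

2


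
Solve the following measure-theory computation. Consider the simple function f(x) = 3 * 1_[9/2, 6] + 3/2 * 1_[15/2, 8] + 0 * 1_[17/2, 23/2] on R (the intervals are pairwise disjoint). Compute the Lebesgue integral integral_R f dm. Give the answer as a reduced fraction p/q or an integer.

For a simple function f = sum_i c_i * 1_{A_i} with disjoint A_i,
  integral f dm = sum_i c_i * m(A_i).
Lengths of the A_i:
  m(A_1) = 6 - 9/2 = 3/2.
  m(A_2) = 8 - 15/2 = 1/2.
  m(A_3) = 23/2 - 17/2 = 3.
Contributions c_i * m(A_i):
  (3) * (3/2) = 9/2.
  (3/2) * (1/2) = 3/4.
  (0) * (3) = 0.
Total: 9/2 + 3/4 + 0 = 21/4.

21/4


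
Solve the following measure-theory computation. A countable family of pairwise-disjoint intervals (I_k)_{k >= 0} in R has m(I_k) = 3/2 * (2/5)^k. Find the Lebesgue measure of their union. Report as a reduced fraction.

By countable additivity of the Lebesgue measure on pairwise disjoint measurable sets,
  m(union_{k >= 0} I_k) = sum_{k >= 0} m(I_k) = sum_{k >= 0} a * r^k,
  with a = 3/2 and r = 2/5.
Since 0 < r = 2/5 < 1, the geometric series converges:
  sum_{k >= 0} a * r^k = a / (1 - r).
  = 3/2 / (1 - 2/5)
  = 3/2 / (3/5)
  = 5/2.

5/2


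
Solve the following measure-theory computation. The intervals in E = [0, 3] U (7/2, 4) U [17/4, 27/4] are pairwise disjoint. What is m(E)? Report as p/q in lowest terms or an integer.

For pairwise disjoint intervals, m(union_i I_i) = sum_i m(I_i),
and m is invariant under swapping open/closed endpoints (single points have measure 0).
So m(E) = sum_i (b_i - a_i).
  I_1 has length 3 - 0 = 3.
  I_2 has length 4 - 7/2 = 1/2.
  I_3 has length 27/4 - 17/4 = 5/2.
Summing:
  m(E) = 3 + 1/2 + 5/2 = 6.

6


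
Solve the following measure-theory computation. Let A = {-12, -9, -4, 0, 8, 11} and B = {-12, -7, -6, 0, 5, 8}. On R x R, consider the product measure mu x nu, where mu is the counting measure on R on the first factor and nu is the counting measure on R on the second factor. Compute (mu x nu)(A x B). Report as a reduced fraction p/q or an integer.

For a measurable rectangle A x B, the product measure satisfies
  (mu x nu)(A x B) = mu(A) * nu(B).
  mu(A) = 6.
  nu(B) = 6.
  (mu x nu)(A x B) = 6 * 6 = 36.

36


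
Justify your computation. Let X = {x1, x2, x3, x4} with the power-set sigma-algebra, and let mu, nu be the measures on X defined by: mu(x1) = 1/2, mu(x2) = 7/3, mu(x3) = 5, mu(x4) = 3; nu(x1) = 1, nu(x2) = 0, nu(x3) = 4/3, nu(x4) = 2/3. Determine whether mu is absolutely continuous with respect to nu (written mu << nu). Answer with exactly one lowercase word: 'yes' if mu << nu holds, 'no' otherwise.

mu << nu means: every nu-null measurable set is also mu-null; equivalently, for every atom x, if nu({x}) = 0 then mu({x}) = 0.
Checking each atom:
  x1: nu = 1 > 0 -> no constraint.
  x2: nu = 0, mu = 7/3 > 0 -> violates mu << nu.
  x3: nu = 4/3 > 0 -> no constraint.
  x4: nu = 2/3 > 0 -> no constraint.
The atom(s) x2 violate the condition (nu = 0 but mu > 0). Therefore mu is NOT absolutely continuous w.r.t. nu.

no


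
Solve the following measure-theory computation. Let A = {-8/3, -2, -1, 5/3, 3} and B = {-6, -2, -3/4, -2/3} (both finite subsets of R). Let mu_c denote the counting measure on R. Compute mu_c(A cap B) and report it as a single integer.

Counting measure on a finite set equals cardinality. mu_c(A cap B) = |A cap B| (elements appearing in both).
Enumerating the elements of A that also lie in B gives 1 element(s).
So mu_c(A cap B) = 1.

1


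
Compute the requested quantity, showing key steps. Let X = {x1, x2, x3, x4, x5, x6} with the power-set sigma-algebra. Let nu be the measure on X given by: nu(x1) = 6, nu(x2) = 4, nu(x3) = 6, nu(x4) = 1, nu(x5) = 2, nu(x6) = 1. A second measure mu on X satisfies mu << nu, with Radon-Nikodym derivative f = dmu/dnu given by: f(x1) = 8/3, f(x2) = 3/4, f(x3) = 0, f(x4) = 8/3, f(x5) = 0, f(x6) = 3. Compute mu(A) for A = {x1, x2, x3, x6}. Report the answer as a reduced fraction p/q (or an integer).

By the defining property of the Radon-Nikodym derivative, for every measurable set A,
  mu(A) = integral_A f dnu.
Since nu is a discrete measure concentrated on the atoms of X, the integral over A reduces to the sum
  mu(A) = sum_{x in A} f(x) * nu({x}).
Computing each term:
  x1: f(x1) * nu(x1) = 8/3 * 6 = 16.
  x2: f(x2) * nu(x2) = 3/4 * 4 = 3.
  x3: f(x3) * nu(x3) = 0 * 6 = 0.
  x6: f(x6) * nu(x6) = 3 * 1 = 3.
Summing: mu(A) = 16 + 3 + 0 + 3 = 22.

22


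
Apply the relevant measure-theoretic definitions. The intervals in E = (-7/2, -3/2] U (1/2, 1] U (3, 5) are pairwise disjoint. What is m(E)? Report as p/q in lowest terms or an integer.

For pairwise disjoint intervals, m(union_i I_i) = sum_i m(I_i),
and m is invariant under swapping open/closed endpoints (single points have measure 0).
So m(E) = sum_i (b_i - a_i).
  I_1 has length -3/2 - (-7/2) = 2.
  I_2 has length 1 - 1/2 = 1/2.
  I_3 has length 5 - 3 = 2.
Summing:
  m(E) = 2 + 1/2 + 2 = 9/2.

9/2


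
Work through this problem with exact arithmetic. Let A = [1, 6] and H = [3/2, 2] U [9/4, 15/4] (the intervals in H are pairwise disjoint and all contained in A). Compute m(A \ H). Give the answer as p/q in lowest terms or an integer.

The ambient interval has length m(A) = 6 - 1 = 5.
Since the holes are disjoint and sit inside A, by finite additivity
  m(H) = sum_i (b_i - a_i), and m(A \ H) = m(A) - m(H).
Computing the hole measures:
  m(H_1) = 2 - 3/2 = 1/2.
  m(H_2) = 15/4 - 9/4 = 3/2.
Summed: m(H) = 1/2 + 3/2 = 2.
So m(A \ H) = 5 - 2 = 3.

3


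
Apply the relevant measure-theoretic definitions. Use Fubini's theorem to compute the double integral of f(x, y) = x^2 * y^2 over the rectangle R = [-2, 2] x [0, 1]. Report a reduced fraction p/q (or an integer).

f(x, y) is a tensor product of a function of x and a function of y, and both factors are bounded continuous (hence Lebesgue integrable) on the rectangle, so Fubini's theorem applies:
  integral_R f d(m x m) = (integral_a1^b1 x^2 dx) * (integral_a2^b2 y^2 dy).
Inner integral in x: integral_{-2}^{2} x^2 dx = (2^3 - (-2)^3)/3
  = 16/3.
Inner integral in y: integral_{0}^{1} y^2 dy = (1^3 - 0^3)/3
  = 1/3.
Product: (16/3) * (1/3) = 16/9.

16/9


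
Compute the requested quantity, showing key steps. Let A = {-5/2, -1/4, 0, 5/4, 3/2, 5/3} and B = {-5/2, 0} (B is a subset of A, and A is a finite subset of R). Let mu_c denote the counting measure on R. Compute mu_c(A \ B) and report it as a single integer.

Counting measure assigns mu_c(E) = |E| (number of elements) when E is finite. For B subset A, A \ B is the set of elements of A not in B, so |A \ B| = |A| - |B|.
|A| = 6, |B| = 2, so mu_c(A \ B) = 6 - 2 = 4.

4


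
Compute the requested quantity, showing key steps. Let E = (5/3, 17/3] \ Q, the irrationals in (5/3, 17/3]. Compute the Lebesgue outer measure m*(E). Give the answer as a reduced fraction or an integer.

The interval I = (5/3, 17/3] has m(I) = 17/3 - 5/3 = 4 (endpoints are measure-zero, so open/closed/half-open agree). Write I = (I cap Q) u (I \ Q). The rationals in I are countable, so m*(I cap Q) = 0 (cover each rational by intervals whose total length is arbitrarily small). By countable subadditivity m*(I) <= m*(I cap Q) + m*(I \ Q), hence m*(I \ Q) >= m(I) = 4. The reverse inequality m*(I \ Q) <= m*(I) = 4 is trivial since (I \ Q) is a subset of I. Therefore m*(I \ Q) = 4.

4


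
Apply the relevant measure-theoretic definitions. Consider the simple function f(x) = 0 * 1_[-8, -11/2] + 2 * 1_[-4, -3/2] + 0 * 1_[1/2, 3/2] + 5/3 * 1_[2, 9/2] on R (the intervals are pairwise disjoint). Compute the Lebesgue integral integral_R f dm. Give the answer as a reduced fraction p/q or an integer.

For a simple function f = sum_i c_i * 1_{A_i} with disjoint A_i,
  integral f dm = sum_i c_i * m(A_i).
Lengths of the A_i:
  m(A_1) = -11/2 - (-8) = 5/2.
  m(A_2) = -3/2 - (-4) = 5/2.
  m(A_3) = 3/2 - 1/2 = 1.
  m(A_4) = 9/2 - 2 = 5/2.
Contributions c_i * m(A_i):
  (0) * (5/2) = 0.
  (2) * (5/2) = 5.
  (0) * (1) = 0.
  (5/3) * (5/2) = 25/6.
Total: 0 + 5 + 0 + 25/6 = 55/6.

55/6


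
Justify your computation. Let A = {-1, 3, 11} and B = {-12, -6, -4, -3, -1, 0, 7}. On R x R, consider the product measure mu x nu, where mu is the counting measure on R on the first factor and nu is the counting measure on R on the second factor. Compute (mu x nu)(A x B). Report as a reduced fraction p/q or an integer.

For a measurable rectangle A x B, the product measure satisfies
  (mu x nu)(A x B) = mu(A) * nu(B).
  mu(A) = 3.
  nu(B) = 7.
  (mu x nu)(A x B) = 3 * 7 = 21.

21


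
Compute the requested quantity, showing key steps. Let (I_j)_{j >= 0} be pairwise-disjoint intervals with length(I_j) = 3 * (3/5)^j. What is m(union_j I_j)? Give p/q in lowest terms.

By countable additivity of the Lebesgue measure on pairwise disjoint measurable sets,
  m(union_{j >= 0} I_j) = sum_{j >= 0} m(I_j) = sum_{j >= 0} a * r^j,
  with a = 3 and r = 3/5.
Since 0 < r = 3/5 < 1, the geometric series converges:
  sum_{j >= 0} a * r^j = a / (1 - r).
  = 3 / (1 - 3/5)
  = 3 / (2/5)
  = 15/2.

15/2


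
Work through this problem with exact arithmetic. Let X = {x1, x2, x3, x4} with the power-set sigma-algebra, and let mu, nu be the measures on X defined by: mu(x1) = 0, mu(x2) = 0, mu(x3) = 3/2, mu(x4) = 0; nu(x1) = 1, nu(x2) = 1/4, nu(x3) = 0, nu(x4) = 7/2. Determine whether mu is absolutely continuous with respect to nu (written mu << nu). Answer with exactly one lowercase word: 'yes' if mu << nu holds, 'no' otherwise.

mu << nu means: every nu-null measurable set is also mu-null; equivalently, for every atom x, if nu({x}) = 0 then mu({x}) = 0.
Checking each atom:
  x1: nu = 1 > 0 -> no constraint.
  x2: nu = 1/4 > 0 -> no constraint.
  x3: nu = 0, mu = 3/2 > 0 -> violates mu << nu.
  x4: nu = 7/2 > 0 -> no constraint.
The atom(s) x3 violate the condition (nu = 0 but mu > 0). Therefore mu is NOT absolutely continuous w.r.t. nu.

no


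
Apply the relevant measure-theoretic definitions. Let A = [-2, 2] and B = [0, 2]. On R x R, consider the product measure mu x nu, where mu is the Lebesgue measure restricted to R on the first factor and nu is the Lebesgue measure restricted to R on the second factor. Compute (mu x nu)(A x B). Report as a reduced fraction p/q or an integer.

For a measurable rectangle A x B, the product measure satisfies
  (mu x nu)(A x B) = mu(A) * nu(B).
  mu(A) = 4.
  nu(B) = 2.
  (mu x nu)(A x B) = 4 * 2 = 8.

8


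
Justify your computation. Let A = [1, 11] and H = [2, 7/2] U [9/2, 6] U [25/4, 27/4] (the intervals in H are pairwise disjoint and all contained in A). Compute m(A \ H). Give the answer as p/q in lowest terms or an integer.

The ambient interval has length m(A) = 11 - 1 = 10.
Since the holes are disjoint and sit inside A, by finite additivity
  m(H) = sum_i (b_i - a_i), and m(A \ H) = m(A) - m(H).
Computing the hole measures:
  m(H_1) = 7/2 - 2 = 3/2.
  m(H_2) = 6 - 9/2 = 3/2.
  m(H_3) = 27/4 - 25/4 = 1/2.
Summed: m(H) = 3/2 + 3/2 + 1/2 = 7/2.
So m(A \ H) = 10 - 7/2 = 13/2.

13/2


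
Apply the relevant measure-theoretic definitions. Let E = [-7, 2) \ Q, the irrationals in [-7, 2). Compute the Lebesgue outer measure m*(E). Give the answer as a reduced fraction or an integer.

The interval I = [-7, 2) has m(I) = 2 - (-7) = 9 (endpoints are measure-zero, so open/closed/half-open agree). Write I = (I cap Q) u (I \ Q). The rationals in I are countable, so m*(I cap Q) = 0 (cover each rational by intervals whose total length is arbitrarily small). By countable subadditivity m*(I) <= m*(I cap Q) + m*(I \ Q), hence m*(I \ Q) >= m(I) = 9. The reverse inequality m*(I \ Q) <= m*(I) = 9 is trivial since (I \ Q) is a subset of I. Therefore m*(I \ Q) = 9.

9


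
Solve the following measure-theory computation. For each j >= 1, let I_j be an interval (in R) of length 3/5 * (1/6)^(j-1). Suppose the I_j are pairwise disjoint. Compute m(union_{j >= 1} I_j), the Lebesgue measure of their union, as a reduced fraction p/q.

By countable additivity of the Lebesgue measure on pairwise disjoint measurable sets,
  m(union_{j >= 1} I_j) = sum_{j >= 1} m(I_j) = sum_{j >= 1} a * r^(j-1),
  with a = 3/5 and r = 1/6.
Since 0 < r = 1/6 < 1, the geometric series converges:
  sum_{j >= 1} a * r^(j-1) = a / (1 - r).
  = 3/5 / (1 - 1/6)
  = 3/5 / (5/6)
  = 18/25.

18/25


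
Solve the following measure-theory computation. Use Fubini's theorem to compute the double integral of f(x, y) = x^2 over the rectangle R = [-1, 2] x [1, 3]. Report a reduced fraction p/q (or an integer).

f(x, y) is a tensor product of a function of x and a function of y, and both factors are bounded continuous (hence Lebesgue integrable) on the rectangle, so Fubini's theorem applies:
  integral_R f d(m x m) = (integral_a1^b1 x^2 dx) * (integral_a2^b2 1 dy).
Inner integral in x: integral_{-1}^{2} x^2 dx = (2^3 - (-1)^3)/3
  = 3.
Inner integral in y: integral_{1}^{3} 1 dy = (3^1 - 1^1)/1
  = 2.
Product: (3) * (2) = 6.

6


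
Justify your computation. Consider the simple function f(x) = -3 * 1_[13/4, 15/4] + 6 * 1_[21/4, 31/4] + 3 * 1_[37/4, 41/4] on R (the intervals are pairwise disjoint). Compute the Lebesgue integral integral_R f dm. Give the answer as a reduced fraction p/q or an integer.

For a simple function f = sum_i c_i * 1_{A_i} with disjoint A_i,
  integral f dm = sum_i c_i * m(A_i).
Lengths of the A_i:
  m(A_1) = 15/4 - 13/4 = 1/2.
  m(A_2) = 31/4 - 21/4 = 5/2.
  m(A_3) = 41/4 - 37/4 = 1.
Contributions c_i * m(A_i):
  (-3) * (1/2) = -3/2.
  (6) * (5/2) = 15.
  (3) * (1) = 3.
Total: -3/2 + 15 + 3 = 33/2.

33/2


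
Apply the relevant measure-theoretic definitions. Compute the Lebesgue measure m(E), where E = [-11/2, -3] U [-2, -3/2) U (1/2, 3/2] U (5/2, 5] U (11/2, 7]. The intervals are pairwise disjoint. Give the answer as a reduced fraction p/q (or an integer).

For pairwise disjoint intervals, m(union_i I_i) = sum_i m(I_i),
and m is invariant under swapping open/closed endpoints (single points have measure 0).
So m(E) = sum_i (b_i - a_i).
  I_1 has length -3 - (-11/2) = 5/2.
  I_2 has length -3/2 - (-2) = 1/2.
  I_3 has length 3/2 - 1/2 = 1.
  I_4 has length 5 - 5/2 = 5/2.
  I_5 has length 7 - 11/2 = 3/2.
Summing:
  m(E) = 5/2 + 1/2 + 1 + 5/2 + 3/2 = 8.

8


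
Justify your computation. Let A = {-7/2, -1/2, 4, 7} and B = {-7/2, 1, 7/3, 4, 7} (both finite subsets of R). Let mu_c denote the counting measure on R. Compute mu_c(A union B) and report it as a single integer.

Counting measure on a finite set equals cardinality. By inclusion-exclusion, |A union B| = |A| + |B| - |A cap B|.
|A| = 4, |B| = 5, |A cap B| = 3.
So mu_c(A union B) = 4 + 5 - 3 = 6.

6


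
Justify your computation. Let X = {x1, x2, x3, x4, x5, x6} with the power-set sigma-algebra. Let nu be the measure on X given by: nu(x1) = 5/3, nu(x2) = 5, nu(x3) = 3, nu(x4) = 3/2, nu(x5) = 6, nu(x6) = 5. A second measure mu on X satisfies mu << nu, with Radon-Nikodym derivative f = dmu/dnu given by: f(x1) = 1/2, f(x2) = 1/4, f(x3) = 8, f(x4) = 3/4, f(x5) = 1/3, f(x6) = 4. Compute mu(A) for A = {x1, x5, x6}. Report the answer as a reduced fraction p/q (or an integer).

By the defining property of the Radon-Nikodym derivative, for every measurable set A,
  mu(A) = integral_A f dnu.
Since nu is a discrete measure concentrated on the atoms of X, the integral over A reduces to the sum
  mu(A) = sum_{x in A} f(x) * nu({x}).
Computing each term:
  x1: f(x1) * nu(x1) = 1/2 * 5/3 = 5/6.
  x5: f(x5) * nu(x5) = 1/3 * 6 = 2.
  x6: f(x6) * nu(x6) = 4 * 5 = 20.
Summing: mu(A) = 5/6 + 2 + 20 = 137/6.

137/6
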